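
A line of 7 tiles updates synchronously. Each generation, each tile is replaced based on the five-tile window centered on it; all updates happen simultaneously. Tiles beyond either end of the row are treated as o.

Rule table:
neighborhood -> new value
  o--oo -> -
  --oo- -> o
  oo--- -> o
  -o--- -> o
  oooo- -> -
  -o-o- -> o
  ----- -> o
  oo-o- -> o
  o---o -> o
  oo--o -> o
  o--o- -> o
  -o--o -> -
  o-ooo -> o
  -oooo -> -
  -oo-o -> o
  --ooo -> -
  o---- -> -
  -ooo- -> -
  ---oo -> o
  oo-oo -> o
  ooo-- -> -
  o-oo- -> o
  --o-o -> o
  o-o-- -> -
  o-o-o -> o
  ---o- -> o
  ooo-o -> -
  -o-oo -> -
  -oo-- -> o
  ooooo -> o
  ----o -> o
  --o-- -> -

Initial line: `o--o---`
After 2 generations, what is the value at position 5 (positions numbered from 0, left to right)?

-

-oo-ooo
ooooo-o
position 5 holds -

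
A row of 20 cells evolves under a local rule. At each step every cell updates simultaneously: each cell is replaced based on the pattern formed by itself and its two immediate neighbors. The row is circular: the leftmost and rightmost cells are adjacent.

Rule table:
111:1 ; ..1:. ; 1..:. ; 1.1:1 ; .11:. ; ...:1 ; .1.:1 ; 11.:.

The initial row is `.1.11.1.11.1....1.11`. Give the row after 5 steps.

111..111..11.11.11..
.1....1.....1..1....
.1.11.1.111.1..1.111
111..111.1.11..11.1.
.1....1.111......111

.1....1.111......111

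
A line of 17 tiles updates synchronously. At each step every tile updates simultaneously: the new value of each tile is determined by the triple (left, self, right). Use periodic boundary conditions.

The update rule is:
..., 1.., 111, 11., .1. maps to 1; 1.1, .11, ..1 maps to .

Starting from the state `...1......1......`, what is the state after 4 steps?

1111..11111..1111

step 1: 11.111111.1111111
step 2: 11..11111..111111
step 3: 111..11111..11111
step 4: 1111..11111..1111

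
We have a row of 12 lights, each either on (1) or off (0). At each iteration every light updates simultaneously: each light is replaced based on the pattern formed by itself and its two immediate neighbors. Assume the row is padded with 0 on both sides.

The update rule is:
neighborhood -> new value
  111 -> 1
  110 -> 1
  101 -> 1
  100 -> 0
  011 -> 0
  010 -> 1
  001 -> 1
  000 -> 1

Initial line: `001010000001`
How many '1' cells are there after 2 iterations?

iteration 1: 111110111111
iteration 2: 011111011111
count of 1: 10

10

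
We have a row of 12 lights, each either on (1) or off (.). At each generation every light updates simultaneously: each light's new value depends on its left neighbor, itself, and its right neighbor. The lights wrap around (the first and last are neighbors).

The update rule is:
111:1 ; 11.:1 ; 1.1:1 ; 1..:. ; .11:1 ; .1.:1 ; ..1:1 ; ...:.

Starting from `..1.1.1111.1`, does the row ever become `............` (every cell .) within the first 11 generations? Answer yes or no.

generation 1: .11111111111
generation 2: 111111111111
generation 3: 111111111111  (fixed point — unchanged through generation 11)
generation 11 is 111111111111, still not uniform .

no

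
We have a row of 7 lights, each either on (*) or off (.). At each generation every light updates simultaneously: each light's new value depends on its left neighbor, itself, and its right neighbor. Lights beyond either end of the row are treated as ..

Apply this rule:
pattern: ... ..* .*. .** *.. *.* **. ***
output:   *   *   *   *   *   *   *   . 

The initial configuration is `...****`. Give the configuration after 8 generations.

****..*
*..****
****..*  (repeats generation 1; period 2)
generation 8: *..****

*..****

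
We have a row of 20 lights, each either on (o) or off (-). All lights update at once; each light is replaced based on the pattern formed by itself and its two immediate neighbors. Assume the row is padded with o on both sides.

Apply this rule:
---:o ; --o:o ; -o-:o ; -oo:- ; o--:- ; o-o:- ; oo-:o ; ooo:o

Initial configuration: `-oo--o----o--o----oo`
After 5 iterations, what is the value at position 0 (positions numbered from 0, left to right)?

--o-oo-oooo-oo-ooo-o
-oo--o--ooo--o--oo--
--o-oo-o-oo-oo-o-o-o
-oo--o-o--o--o-o-o--
--o-oo-o-oo-oo-o-o-o
position 0 holds -

-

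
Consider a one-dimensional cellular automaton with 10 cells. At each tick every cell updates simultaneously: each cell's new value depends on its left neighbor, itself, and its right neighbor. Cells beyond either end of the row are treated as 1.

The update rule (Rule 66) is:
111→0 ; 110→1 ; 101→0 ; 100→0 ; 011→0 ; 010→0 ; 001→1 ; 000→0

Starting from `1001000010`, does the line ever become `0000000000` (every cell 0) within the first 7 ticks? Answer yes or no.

tick 1: 1010000100
tick 2: 1000001001
tick 3: 1000010010
tick 4: 1000100100
tick 5: 1001001001
tick 6: 1010010010
tick 7: 1000100100
tick 7 is 1000100100, still not uniform 0

no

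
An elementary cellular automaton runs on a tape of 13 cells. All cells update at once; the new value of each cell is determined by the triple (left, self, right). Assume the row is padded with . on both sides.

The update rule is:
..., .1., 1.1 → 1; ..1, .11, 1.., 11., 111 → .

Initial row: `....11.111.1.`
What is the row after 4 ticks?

111...1...11.
....1.1.1....
111.11111.111
...1.....1...

...1.....1...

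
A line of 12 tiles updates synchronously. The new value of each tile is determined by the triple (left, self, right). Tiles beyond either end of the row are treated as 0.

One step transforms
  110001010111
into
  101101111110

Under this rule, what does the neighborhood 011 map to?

At position 0 the neighborhood is 011; the next row has 1 there.

1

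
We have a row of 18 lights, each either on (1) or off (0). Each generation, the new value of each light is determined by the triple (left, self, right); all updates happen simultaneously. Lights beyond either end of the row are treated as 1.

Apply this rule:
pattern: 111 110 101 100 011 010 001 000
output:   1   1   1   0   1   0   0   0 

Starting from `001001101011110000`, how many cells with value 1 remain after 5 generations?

9

generation 1: 000001110111110000
generation 2: 000001111111110000
generation 3: 000001111111110000  (fixed point — unchanged through generation 5)
count of 1: 9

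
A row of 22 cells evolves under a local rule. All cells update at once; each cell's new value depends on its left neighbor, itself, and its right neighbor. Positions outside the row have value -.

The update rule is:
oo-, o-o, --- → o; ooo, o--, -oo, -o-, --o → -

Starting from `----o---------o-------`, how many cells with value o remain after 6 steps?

ooo---ooooooo---oooooo
--o-o-------o-o------o
o--o--ooooo--o--oooo--
----------o--------o-o
ooooooooo---oooooo--o-
--------o-o------o----
count of o: 3

3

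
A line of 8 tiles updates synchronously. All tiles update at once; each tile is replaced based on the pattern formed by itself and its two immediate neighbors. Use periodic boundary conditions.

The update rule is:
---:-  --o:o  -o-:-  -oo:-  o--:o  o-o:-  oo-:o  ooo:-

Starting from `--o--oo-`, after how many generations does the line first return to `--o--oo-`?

-o-oo-oo
----o--o
o--o-oo-
-oo---o-
o-oo-o-o
o--o----
-oo-o--o
--o--oo-

8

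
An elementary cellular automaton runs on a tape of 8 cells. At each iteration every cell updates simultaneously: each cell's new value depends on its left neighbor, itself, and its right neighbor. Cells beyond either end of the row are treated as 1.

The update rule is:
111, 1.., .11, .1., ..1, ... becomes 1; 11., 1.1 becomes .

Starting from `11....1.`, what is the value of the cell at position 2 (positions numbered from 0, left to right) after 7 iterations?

1

1.11111.
..1111..
11111.11
1111..11
111.1111
11..1111
1.111111
position 2 holds 1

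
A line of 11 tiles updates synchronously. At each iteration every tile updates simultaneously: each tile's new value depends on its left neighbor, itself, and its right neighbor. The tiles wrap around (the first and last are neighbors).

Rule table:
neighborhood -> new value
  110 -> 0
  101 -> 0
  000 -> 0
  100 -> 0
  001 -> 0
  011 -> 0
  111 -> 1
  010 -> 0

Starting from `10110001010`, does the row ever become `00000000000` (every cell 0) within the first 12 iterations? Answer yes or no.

00000000000
all cells are 0 at iteration 1

yes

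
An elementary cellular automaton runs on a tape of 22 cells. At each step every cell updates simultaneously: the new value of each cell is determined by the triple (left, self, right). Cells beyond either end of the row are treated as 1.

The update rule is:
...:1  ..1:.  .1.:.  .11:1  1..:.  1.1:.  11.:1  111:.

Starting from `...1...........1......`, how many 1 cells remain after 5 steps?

step 1: .1...111111111...1111.
step 2: ...1.1.......1.1.1..1.
step 3: .1.....11111..........
step 4: ...111.1...1.11111111.
step 5: .1.1.1...1...1......1.
count of 1: 6

6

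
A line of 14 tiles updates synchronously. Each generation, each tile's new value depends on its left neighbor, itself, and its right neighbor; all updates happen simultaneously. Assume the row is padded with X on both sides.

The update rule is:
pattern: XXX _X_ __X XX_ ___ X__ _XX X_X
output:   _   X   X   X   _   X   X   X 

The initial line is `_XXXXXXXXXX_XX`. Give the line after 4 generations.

___XX__XX___XX

XX________XXX_
_XX______XX_XX
XXXX____XXXXX_
___XX__XX___XX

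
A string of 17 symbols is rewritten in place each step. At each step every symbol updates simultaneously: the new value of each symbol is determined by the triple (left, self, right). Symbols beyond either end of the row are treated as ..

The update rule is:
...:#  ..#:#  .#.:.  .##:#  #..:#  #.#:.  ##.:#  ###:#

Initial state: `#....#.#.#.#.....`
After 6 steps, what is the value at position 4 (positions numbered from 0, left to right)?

step 1: .####.......#####
step 2: #################
step 3: #################  (fixed point — unchanged through step 6)
position 4 holds #

#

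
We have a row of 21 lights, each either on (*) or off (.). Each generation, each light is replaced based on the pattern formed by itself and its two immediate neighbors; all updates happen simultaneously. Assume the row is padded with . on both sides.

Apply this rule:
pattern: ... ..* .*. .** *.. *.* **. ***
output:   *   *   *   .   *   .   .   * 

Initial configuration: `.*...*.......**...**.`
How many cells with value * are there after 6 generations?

14

*************..***..*
.***********.**.*.***
*.*********.....*..*.
*..*******.**********
***.*****...********.
.*...***.***.******.*
count of *: 14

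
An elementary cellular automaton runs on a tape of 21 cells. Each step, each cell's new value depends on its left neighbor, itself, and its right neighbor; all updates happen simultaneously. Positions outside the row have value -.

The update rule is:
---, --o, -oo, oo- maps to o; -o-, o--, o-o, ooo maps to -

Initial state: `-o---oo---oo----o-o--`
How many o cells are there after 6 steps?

11

o--oooo-oooo-ooo----o
--oo--o-o--o-o-o-ooo-
oooo-o----o------o-o-
o--o---ooo--ooooo----
--o--ooo-o-oo---o-ooo
oo--oo-o---oo-oo--o-o
count of o: 11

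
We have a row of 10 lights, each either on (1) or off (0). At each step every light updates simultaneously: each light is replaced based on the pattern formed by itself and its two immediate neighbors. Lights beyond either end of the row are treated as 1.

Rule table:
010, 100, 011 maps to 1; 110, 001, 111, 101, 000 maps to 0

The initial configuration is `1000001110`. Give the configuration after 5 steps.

0101001010

0100001000
0110001100
0101001010
0101101010
0101001010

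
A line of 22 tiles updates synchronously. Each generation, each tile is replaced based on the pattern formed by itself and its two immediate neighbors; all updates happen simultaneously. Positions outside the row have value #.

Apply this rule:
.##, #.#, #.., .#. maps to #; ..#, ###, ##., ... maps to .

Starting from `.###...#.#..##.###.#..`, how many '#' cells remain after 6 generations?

generation 1: ##..#..####.#.##..###.
generation 2: ..#.##.#...####.#.#..#
generation 3: #.###.###..#...#####.#
generation 4: .##..##..#.##..#....##
generation 5: ##.#.#.#.###.#.##...#.
generation 6: ..########..####.#..##
count of #: 15

15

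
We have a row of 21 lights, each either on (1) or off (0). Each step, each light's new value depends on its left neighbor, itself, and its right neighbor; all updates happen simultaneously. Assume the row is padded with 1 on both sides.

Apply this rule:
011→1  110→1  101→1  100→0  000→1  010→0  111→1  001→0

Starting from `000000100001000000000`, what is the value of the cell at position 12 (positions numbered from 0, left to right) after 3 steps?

1

011110001100011111110
111110101101011111111
111111011110111111111
position 12 holds 1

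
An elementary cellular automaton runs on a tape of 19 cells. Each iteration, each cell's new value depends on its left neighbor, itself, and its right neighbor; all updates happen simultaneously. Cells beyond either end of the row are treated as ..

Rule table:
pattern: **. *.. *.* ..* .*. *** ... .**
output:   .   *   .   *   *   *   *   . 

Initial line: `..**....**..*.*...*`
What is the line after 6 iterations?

**..****..***.*****
..**.**.**.*...***.
**.........****.*.*
..*********.**..*.*
**.*******....***.*
....*****.****.*..*

....*****.****.*..*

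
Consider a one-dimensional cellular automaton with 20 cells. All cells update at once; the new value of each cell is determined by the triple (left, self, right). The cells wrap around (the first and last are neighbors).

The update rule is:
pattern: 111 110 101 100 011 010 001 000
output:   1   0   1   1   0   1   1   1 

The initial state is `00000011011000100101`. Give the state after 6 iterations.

10111110101111101111

11111100100111111111
11111011111011111111
11110101110101111111
11101110101110111111
11010101110101011111
10111110101111101111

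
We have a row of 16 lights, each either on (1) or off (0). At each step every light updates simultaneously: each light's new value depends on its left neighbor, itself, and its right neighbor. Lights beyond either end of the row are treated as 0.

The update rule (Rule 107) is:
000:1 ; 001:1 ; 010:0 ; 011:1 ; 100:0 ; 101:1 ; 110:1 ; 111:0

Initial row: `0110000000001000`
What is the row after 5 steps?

step 1: 1110111111110011
step 2: 1011100000010111
step 3: 0110101111101101
step 4: 1111011000111110
step 5: 1001111011100010

1001111011100010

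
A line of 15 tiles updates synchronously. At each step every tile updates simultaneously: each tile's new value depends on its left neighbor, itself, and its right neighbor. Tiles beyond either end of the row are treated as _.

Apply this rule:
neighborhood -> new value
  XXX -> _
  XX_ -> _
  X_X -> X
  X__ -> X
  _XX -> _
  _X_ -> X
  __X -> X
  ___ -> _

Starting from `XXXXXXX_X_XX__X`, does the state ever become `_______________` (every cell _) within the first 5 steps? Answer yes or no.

_______XXX__XXX
______X___XX___
_____XXX_X__X__
____X___XXXXXX_
___XXX_X______X
step 5 is ___XXX_X______X, still not uniform _

no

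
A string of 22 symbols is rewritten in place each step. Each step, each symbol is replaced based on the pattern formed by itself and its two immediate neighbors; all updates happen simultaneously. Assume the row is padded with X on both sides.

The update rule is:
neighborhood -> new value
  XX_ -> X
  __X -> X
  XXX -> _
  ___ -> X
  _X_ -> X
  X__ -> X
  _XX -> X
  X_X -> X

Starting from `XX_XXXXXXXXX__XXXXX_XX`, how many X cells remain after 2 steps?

18

_XXX_______XXXX___XXX_
XX_XXXXXXXXX__XXXXX_XX
count of X: 18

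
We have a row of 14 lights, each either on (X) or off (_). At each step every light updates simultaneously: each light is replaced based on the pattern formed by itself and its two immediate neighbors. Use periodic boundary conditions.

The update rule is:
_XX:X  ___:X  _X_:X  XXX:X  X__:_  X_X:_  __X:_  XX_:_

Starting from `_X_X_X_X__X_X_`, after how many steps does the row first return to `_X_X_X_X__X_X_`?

step 1: _X_X_X_X__X_X_

1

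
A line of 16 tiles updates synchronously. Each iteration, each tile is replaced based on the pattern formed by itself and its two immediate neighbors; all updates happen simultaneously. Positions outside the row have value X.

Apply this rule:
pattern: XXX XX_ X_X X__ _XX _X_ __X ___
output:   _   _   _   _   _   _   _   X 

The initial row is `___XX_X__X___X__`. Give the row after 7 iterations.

_X_________X____

_X_________X____
___XXXXXXX___XX_
_X_________X____  (repeats iteration 1; period 2)
iteration 7: _X_________X____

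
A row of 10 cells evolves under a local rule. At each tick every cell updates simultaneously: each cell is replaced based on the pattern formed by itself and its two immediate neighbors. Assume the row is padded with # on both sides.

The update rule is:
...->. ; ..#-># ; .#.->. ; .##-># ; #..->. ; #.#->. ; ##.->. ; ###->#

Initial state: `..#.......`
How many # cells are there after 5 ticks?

5

.#.......#
........##
.......###
......####
.....#####
count of #: 5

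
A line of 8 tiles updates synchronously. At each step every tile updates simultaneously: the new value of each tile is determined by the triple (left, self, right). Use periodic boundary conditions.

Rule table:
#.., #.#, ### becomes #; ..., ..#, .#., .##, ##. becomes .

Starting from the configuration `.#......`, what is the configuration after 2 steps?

...#....

..#.....
...#....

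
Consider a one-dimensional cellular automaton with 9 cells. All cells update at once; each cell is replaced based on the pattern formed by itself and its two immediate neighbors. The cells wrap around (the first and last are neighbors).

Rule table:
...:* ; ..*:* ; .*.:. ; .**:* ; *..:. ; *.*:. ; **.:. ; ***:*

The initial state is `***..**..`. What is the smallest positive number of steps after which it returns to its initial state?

step 1: **..**..*
step 2: *..**..**
step 3: ..**..***
step 4: .**..***.
step 5: **..***..
step 6: *..***..*
step 7: ..***..**
step 8: .***..**.
step 9: ***..**..

9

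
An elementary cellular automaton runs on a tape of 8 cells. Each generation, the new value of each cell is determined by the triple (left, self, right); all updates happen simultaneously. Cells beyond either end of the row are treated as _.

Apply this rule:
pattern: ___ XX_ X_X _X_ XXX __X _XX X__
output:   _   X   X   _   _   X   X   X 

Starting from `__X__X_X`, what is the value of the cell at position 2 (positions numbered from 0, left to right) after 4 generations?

_X_XX_X_
X_XXXX_X
_XX__XX_
XXXXXXXX
position 2 holds X

X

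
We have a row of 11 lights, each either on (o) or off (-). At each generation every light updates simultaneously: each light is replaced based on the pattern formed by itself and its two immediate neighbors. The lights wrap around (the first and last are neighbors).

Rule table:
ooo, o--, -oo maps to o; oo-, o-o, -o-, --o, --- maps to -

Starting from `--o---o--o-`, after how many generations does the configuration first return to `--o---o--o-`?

generation 1: ---o---o--o
generation 2: o---o---o--
generation 3: -o---o---o-
generation 4: --o---o---o
generation 5: o--o---o---
generation 6: -o--o---o--
generation 7: --o--o---o-
generation 8: ---o--o---o
generation 9: o---o--o---
generation 10: -o---o--o--
generation 11: --o---o--o-

11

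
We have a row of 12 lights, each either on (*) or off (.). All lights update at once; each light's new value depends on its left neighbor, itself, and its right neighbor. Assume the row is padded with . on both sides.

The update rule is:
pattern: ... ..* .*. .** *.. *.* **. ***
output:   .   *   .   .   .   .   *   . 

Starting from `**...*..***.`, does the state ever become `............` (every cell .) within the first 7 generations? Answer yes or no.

no

.*..*..*..*.
*..*..*..*..
..*..*..*...
.*..*..*....
*..*..*.....
..*..*......
.*..*.......
generation 7 is .*..*......., still not uniform .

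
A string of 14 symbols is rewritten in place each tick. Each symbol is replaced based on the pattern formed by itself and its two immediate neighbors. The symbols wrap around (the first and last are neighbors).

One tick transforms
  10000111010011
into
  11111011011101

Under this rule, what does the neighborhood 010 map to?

1

At position 9 the neighborhood is 010; the next row has 1 there.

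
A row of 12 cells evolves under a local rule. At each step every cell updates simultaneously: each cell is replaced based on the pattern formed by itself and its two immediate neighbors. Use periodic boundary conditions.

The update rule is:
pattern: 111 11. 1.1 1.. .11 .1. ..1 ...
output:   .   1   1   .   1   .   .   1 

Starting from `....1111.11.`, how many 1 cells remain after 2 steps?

6

step 1: 111.1..1111.
step 2: 1.11...1..11
count of 1: 6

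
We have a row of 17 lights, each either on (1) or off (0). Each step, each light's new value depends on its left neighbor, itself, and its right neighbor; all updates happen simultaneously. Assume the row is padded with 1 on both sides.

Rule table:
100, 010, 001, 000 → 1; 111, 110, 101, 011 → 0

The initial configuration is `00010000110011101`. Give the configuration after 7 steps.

11111111001100000

11111111001100000
00000000110011111
11111111001100000  (repeats step 1; period 2)
step 7: 11111111001100000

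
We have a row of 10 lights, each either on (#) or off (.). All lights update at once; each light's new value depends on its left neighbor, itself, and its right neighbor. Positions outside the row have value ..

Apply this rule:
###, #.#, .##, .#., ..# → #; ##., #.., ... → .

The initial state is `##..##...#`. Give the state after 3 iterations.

#..##...##
#.##...##.
###...##..

###...##..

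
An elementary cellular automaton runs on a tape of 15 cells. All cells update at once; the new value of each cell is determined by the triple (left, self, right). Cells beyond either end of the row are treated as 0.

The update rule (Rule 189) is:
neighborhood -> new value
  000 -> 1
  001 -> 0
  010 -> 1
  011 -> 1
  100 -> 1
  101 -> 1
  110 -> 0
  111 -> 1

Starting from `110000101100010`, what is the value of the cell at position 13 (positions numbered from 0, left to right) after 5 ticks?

tick 1: 101110111011011
tick 2: 111101110110110
tick 3: 111011101101101
tick 4: 110111011011011
tick 5: 101110110110110
position 13 holds 1

1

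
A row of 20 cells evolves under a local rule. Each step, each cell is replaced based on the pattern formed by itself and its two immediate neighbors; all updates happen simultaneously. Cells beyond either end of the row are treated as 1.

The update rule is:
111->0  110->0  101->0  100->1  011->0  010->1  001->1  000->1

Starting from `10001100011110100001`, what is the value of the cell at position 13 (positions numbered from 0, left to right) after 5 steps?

0

step 1: 01110011100000111110
step 2: 00001100011111000000
step 3: 11110011100000111111
step 4: 00001100011111000000  (repeats step 2; period 2)
step 5: 11110011100000111111
position 13 holds 0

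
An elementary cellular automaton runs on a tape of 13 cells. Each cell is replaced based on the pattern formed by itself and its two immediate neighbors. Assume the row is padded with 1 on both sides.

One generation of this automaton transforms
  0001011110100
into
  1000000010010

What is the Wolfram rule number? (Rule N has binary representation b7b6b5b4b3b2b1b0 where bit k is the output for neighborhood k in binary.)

80

position 6: 111 → 0  (bit 7 = 0)
position 8: 110 → 1  (bit 6 = 1)
position 4: 101 → 0  (bit 5 = 0)
position 0: 100 → 1  (bit 4 = 1)
position 5: 011 → 0  (bit 3 = 0)
position 3: 010 → 0  (bit 2 = 0)
position 2: 001 → 0  (bit 1 = 0)
position 1: 000 → 0  (bit 0 = 0)
bits b7..b0 = 01010000 = 80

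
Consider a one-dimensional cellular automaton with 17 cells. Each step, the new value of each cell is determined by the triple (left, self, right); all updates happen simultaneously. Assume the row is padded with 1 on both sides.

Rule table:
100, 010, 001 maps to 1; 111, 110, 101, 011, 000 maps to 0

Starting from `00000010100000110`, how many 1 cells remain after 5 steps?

9

step 1: 10000110110001000
step 2: 01001000001011101
step 3: 01111100011000000
step 4: 00000010100100001
step 5: 10000110111110010
count of 1: 9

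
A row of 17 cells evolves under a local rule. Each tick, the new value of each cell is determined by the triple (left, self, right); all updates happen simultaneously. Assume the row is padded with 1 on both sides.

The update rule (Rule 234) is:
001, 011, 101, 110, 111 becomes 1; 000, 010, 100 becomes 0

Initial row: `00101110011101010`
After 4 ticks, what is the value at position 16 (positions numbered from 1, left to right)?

1

tick 1: 01011110111110101
tick 2: 10111111111111011
tick 3: 11111111111111111
tick 4: 11111111111111111
position 16 holds 1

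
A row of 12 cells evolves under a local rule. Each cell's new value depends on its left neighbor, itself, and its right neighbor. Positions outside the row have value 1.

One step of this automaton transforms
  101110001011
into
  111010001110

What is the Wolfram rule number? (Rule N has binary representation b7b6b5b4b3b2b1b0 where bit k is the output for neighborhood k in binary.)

108

position 3: 111 → 0  (bit 7 = 0)
position 0: 110 → 1  (bit 6 = 1)
position 1: 101 → 1  (bit 5 = 1)
position 5: 100 → 0  (bit 4 = 0)
position 2: 011 → 1  (bit 3 = 1)
position 8: 010 → 1  (bit 2 = 1)
position 7: 001 → 0  (bit 1 = 0)
position 6: 000 → 0  (bit 0 = 0)
bits b7..b0 = 01101100 = 108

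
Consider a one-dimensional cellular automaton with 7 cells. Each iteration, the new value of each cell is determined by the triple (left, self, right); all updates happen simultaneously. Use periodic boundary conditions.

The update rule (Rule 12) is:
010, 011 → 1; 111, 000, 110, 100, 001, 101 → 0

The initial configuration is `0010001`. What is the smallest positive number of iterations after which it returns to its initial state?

1

0010001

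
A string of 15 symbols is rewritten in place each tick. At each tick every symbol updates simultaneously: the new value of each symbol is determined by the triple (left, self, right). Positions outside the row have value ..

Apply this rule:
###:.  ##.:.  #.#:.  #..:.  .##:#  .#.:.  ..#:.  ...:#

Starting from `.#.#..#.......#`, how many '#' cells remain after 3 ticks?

........#####..
#######.#.....#
#.........###..
count of #: 4

4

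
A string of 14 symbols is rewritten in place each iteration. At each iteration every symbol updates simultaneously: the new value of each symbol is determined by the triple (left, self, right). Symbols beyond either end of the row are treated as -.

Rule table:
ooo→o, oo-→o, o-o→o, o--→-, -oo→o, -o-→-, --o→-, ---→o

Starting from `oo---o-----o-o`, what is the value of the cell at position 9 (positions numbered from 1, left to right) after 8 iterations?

o

iteration 1: oo-o---ooo--o-
iteration 2: ooo--o-ooo----
iteration 3: ooo---oooo-ooo
iteration 4: ooo-o-oooooooo
iteration 5: oooo-ooooooooo
iteration 6: oooooooooooooo
iteration 7: oooooooooooooo  (fixed point — unchanged through iteration 8)
position 9 holds o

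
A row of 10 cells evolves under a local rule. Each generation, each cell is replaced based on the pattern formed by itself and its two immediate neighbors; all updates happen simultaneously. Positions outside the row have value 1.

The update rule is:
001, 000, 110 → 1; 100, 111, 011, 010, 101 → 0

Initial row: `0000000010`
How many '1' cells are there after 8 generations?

5

0111111100
0000000101
0111111000
0000001011
0111110000
0000010111
0111100000
0000101111
count of 1: 5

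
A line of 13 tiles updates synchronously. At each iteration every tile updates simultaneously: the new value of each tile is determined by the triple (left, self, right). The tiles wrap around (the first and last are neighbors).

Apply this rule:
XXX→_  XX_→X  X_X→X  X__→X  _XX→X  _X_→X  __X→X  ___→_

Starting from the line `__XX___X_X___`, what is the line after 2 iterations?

XX__XXX___XX_

_XXXX_XXXXX__
XX__XXX___XX_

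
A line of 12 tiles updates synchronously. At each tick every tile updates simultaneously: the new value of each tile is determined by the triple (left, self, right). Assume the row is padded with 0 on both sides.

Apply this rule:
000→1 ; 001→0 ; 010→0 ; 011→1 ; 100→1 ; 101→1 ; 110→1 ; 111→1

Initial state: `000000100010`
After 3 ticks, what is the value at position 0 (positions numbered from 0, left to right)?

111110011001
111111011100
111111111111
position 0 holds 1

1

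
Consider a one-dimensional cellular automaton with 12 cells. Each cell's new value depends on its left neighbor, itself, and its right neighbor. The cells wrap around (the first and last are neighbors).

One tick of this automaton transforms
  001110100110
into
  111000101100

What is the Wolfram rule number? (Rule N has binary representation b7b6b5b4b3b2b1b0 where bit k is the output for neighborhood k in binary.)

15

position 3: 111 → 0  (bit 7 = 0)
position 4: 110 → 0  (bit 6 = 0)
position 5: 101 → 0  (bit 5 = 0)
position 7: 100 → 0  (bit 4 = 0)
position 2: 011 → 1  (bit 3 = 1)
position 6: 010 → 1  (bit 2 = 1)
position 1: 001 → 1  (bit 1 = 1)
position 0: 000 → 1  (bit 0 = 1)
bits b7..b0 = 00001111 = 15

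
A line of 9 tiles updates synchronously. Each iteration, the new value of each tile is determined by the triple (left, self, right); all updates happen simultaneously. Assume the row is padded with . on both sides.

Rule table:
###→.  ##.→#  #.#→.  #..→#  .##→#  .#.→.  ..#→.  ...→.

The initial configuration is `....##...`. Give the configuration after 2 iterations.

....###..
....#.##.

....#.##.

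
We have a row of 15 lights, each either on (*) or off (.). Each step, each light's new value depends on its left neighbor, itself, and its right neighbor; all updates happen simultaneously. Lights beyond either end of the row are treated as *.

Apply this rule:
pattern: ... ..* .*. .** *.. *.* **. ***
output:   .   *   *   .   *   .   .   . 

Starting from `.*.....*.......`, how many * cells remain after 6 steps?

step 1: .**...***.....*
step 2: ...*.*...*...*.
step 3: *.**.**.***.**.
step 4: ...............
step 5: *.............*
step 6: .*...........*.
count of *: 2

2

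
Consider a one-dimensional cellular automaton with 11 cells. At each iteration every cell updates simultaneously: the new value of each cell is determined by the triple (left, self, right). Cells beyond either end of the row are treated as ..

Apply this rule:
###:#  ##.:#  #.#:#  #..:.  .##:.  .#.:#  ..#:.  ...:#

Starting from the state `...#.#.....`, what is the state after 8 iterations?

.##.#..##.#

##.###.####
.##.###.###
..##.###.##
#..##.###.#
#...##.####
#.#..##.###
###...##.##
.##.#..##.#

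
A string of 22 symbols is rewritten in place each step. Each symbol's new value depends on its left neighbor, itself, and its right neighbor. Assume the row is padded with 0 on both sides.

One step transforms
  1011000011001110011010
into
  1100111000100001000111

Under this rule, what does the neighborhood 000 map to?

1

At position 5 the neighborhood is 000; the next row has 1 there.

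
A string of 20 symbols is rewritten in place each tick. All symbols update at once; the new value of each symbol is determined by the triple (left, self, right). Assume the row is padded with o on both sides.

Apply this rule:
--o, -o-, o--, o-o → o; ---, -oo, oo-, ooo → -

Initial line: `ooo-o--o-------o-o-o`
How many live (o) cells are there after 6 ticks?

tick 1: ---oooooo-----ooooo-
tick 2: o-o------o---o-----o
tick 3: -ooo----ooo-ooo---o-
tick 4: o---o--o---o---o-ooo
tick 5: -o-oooooo-ooo-ooo---
tick 6: ooo------o---o---o-o
count of o: 7

7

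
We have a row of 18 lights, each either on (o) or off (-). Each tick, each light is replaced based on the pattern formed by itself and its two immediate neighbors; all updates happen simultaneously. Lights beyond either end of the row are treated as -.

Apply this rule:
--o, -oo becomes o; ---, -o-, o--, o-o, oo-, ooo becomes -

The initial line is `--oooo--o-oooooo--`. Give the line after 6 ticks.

--o--o------------

-oo----o--o-------
oo----o--o--------
o----o--o---------
----o--o----------
---o--o-----------
--o--o------------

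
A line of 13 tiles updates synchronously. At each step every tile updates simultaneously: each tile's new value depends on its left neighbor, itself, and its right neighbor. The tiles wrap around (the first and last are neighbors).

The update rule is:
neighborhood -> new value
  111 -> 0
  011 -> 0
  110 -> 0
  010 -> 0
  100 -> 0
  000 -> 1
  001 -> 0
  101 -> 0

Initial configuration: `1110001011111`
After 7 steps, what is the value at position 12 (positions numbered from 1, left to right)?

step 1: 0000100000000
step 2: 1110001111111
step 3: 0000100000000  (repeats step 1; period 2)
step 7: 0000100000000
position 12 holds 0

0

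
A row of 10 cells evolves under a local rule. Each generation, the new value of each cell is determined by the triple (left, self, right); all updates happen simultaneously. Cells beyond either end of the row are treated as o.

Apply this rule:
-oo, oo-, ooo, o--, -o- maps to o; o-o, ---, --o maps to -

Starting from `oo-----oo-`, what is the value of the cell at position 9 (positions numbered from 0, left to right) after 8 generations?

-

ooo----oo-
oooo---oo-
ooooo--oo-
oooooo-oo-
oooooo-oo-  (fixed point — unchanged through generation 8)
position 9 holds -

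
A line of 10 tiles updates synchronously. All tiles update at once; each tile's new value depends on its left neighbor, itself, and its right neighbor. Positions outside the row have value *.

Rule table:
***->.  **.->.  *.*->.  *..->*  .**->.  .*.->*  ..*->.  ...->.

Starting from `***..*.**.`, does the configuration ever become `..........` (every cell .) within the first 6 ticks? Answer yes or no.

...*.*....
*..*.**...
.*.*...*..
.*.**..**.
.*...*....
.**..**...
tick 6 is .**..**..., still not uniform .

no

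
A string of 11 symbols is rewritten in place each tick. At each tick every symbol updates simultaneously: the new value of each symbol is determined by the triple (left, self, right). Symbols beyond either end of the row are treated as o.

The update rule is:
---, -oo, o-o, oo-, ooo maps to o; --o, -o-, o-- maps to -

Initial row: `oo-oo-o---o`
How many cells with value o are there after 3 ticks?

9

tick 1: oooooo--o-o
tick 2: oooooo---oo
tick 3: oooooo-o-oo
count of o: 9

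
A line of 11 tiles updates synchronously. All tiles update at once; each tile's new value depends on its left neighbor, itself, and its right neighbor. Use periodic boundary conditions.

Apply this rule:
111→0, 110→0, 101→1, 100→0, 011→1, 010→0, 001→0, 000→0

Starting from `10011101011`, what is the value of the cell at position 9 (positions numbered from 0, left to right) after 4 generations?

00010010110
00000001100
00000001000
00000000000
position 9 holds 0

0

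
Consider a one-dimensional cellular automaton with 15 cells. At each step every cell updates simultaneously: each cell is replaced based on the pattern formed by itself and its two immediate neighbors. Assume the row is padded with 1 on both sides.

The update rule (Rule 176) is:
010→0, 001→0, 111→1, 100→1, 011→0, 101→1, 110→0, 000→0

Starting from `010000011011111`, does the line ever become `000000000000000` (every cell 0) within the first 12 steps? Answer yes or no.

step 1: 101000000101111
step 2: 010100000010111
step 3: 101010000001011
step 4: 010101000000101
step 5: 101010100000010
step 6: 010101010000001
step 7: 101010101000000
step 8: 010101010100000
step 9: 101010101010000
step 10: 010101010101000
step 11: 101010101010100
step 12: 010101010101010
step 12 is 010101010101010, still not uniform 0

no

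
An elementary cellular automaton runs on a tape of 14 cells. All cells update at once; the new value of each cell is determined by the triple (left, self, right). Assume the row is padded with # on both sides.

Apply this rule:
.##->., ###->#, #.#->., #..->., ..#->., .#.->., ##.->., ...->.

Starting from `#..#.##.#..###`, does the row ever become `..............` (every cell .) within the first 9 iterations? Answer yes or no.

............##
.............#
..............
all cells are . at iteration 3

yes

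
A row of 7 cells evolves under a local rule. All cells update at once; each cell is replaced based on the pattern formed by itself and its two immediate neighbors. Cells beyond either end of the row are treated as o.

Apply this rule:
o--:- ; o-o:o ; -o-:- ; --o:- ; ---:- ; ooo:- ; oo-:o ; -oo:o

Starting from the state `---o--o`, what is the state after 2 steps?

------o

------o
------o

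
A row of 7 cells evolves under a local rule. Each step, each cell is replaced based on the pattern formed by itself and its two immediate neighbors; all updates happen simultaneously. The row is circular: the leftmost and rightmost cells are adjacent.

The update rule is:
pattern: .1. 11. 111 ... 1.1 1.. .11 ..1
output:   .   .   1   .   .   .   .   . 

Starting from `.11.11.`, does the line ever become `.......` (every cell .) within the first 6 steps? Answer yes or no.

yes

step 1: .......
all cells are . at step 1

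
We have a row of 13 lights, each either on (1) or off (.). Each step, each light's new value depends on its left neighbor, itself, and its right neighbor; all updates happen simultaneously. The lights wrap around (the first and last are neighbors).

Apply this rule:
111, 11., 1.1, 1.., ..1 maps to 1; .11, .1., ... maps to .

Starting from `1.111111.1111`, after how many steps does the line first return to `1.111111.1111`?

13

step 1: 11.111111.111
step 2: 111.111111.11
step 3: 1111.111111.1
step 4: 11111.111111.
step 5: .11111.111111
step 6: 1.11111.11111
step 7: 11.11111.1111
step 8: 111.11111.111
step 9: 1111.11111.11
step 10: 11111.11111.1
step 11: 111111.11111.
step 12: .111111.11111
step 13: 1.111111.1111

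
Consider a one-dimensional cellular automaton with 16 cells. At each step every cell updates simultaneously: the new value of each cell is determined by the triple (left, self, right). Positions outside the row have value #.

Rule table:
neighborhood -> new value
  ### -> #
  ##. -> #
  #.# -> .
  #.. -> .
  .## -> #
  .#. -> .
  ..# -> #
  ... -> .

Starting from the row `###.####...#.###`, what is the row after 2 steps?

###.####..#..###
###.####.#..####

###.####.#..####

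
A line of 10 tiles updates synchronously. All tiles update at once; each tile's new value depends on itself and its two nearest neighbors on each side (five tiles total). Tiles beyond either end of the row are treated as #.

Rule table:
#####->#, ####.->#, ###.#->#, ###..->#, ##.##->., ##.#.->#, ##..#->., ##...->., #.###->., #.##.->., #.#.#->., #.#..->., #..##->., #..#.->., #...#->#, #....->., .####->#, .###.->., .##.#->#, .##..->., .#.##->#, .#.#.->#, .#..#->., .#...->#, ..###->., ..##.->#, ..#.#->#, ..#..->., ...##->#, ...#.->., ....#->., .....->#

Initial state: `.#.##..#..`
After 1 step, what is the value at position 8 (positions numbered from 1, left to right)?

.

#.#.......
position 8 holds .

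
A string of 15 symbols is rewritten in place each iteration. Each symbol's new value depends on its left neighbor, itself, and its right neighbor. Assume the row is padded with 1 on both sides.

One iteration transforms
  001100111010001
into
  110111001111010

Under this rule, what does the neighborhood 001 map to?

1

At position 1 the neighborhood is 001; the next row has 1 there.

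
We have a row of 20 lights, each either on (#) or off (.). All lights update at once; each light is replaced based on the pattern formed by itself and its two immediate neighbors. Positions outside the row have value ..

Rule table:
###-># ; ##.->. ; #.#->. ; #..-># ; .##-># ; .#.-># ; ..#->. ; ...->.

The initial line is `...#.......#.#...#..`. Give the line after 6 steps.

...#.#.#.#.#.#.#.#.#

...##......#.##..##.
...#.#.....#.#.#.#.#
...#.##....#.#.#.#.#
...#.#.#...#.#.#.#.#
...#.#.##..#.#.#.#.#
...#.#.#.#.#.#.#.#.#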